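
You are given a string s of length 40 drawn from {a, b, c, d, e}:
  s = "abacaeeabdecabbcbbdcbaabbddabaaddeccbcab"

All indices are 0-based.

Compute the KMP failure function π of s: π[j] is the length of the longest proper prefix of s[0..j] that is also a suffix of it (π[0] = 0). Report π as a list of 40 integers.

[0, 0, 1, 0, 1, 0, 0, 1, 2, 0, 0, 0, 1, 2, 0, 0, 0, 0, 0, 0, 0, 1, 1, 2, 0, 0, 0, 1, 2, 3, 1, 0, 0, 0, 0, 0, 0, 0, 1, 2]

π[0] = 0
j=1 s[j]='b': π[1]=0 (border '')
j=2 s[j]='a': π[2]=1 (border 'a')
j=3 s[j]='c': k: 1→0; π[3]=0 (border '')
j=4 s[j]='a': π[4]=1 (border 'a')
j=5 s[j]='e': k: 1→0; π[5]=0 (border '')
j=6 s[j]='e': π[6]=0 (border '')
j=7 s[j]='a': π[7]=1 (border 'a')
j=8 s[j]='b': π[8]=2 (border 'ab')
j=9 s[j]='d': k: 2→0; π[9]=0 (border '')
j=10 s[j]='e': π[10]=0 (border '')
j=11 s[j]='c': π[11]=0 (border '')
j=12 s[j]='a': π[12]=1 (border 'a')
j=13 s[j]='b': π[13]=2 (border 'ab')
j=14 s[j]='b': k: 2→0; π[14]=0 (border '')
j=15 s[j]='c': π[15]=0 (border '')
j=16 s[j]='b': π[16]=0 (border '')
j=17 s[j]='b': π[17]=0 (border '')
j=18 s[j]='d': π[18]=0 (border '')
j=19 s[j]='c': π[19]=0 (border '')
j=20 s[j]='b': π[20]=0 (border '')
j=21 s[j]='a': π[21]=1 (border 'a')
j=22 s[j]='a': k: 1→0; π[22]=1 (border 'a')
j=23 s[j]='b': π[23]=2 (border 'ab')
j=24 s[j]='b': k: 2→0; π[24]=0 (border '')
j=25 s[j]='d': π[25]=0 (border '')
j=26 s[j]='d': π[26]=0 (border '')
j=27 s[j]='a': π[27]=1 (border 'a')
j=28 s[j]='b': π[28]=2 (border 'ab')
j=29 s[j]='a': π[29]=3 (border 'aba')
j=30 s[j]='a': k: 3→1→0; π[30]=1 (border 'a')
j=31 s[j]='d': k: 1→0; π[31]=0 (border '')
j=32 s[j]='d': π[32]=0 (border '')
j=33 s[j]='e': π[33]=0 (border '')
j=34 s[j]='c': π[34]=0 (border '')
j=35 s[j]='c': π[35]=0 (border '')
j=36 s[j]='b': π[36]=0 (border '')
j=37 s[j]='c': π[37]=0 (border '')
j=38 s[j]='a': π[38]=1 (border 'a')
j=39 s[j]='b': π[39]=2 (border 'ab')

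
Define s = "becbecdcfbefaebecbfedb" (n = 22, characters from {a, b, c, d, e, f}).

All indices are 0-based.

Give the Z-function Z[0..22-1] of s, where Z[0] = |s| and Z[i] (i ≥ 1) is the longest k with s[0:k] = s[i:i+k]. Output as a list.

[22, 0, 0, 3, 0, 0, 0, 0, 0, 2, 0, 0, 0, 0, 4, 0, 0, 1, 0, 0, 0, 1]

Z[0]=22
i=1: outside box; Z[1]=0
i=2: outside box; Z[2]=0
i=3: outside box; Z[3]=3 scan→box=[3,6)
i=4: min(r-i=2, Z[1]=0)=0; Z[4]=0
i=5: min(r-i=1, Z[2]=0)=0; Z[5]=0
i=6: outside box; Z[6]=0
i=7: outside box; Z[7]=0
i=8: outside box; Z[8]=0
i=9: outside box; Z[9]=2 scan→box=[9,11)
i=10: min(r-i=1, Z[1]=0)=0; Z[10]=0
i=11: outside box; Z[11]=0
i=12: outside box; Z[12]=0
i=13: outside box; Z[13]=0
i=14: outside box; Z[14]=4 scan→box=[14,18)
i=15: min(r-i=3, Z[1]=0)=0; Z[15]=0
i=16: min(r-i=2, Z[2]=0)=0; Z[16]=0
i=17: min(r-i=1, Z[3]=3)=1; Z[17]=1
i=18: outside box; Z[18]=0
i=19: outside box; Z[19]=0
i=20: outside box; Z[20]=0
i=21: outside box; Z[21]=1 scan→box=[21,22)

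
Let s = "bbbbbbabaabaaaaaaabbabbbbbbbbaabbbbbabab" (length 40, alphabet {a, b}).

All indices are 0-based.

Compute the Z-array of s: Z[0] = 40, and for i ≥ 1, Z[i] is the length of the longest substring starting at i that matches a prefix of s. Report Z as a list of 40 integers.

Z[0]=40
i=1: fresh scan; Z[1]=5 grow→box=[1,6)
i=2: min(r-i=4, Z[1]=5)=4; Z[2]=4
i=3: min(r-i=3, Z[2]=4)=3; Z[3]=3
i=4: min(r-i=2, Z[3]=3)=2; Z[4]=2
i=5: min(r-i=1, Z[4]=2)=1; Z[5]=1
i=6: fresh scan; Z[6]=0
i=7: fresh scan; Z[7]=1 grow→box=[7,8)
i=8: fresh scan; Z[8]=0
i=9: fresh scan; Z[9]=0
i=10: fresh scan; Z[10]=1 grow→box=[10,11)
i=11: fresh scan; Z[11]=0
i=12: fresh scan; Z[12]=0
i=13: fresh scan; Z[13]=0
i=14: fresh scan; Z[14]=0
i=15: fresh scan; Z[15]=0
i=16: fresh scan; Z[16]=0
i=17: fresh scan; Z[17]=0
i=18: fresh scan; Z[18]=2 grow→box=[18,20)
i=19: min(r-i=1, Z[1]=5)=1; Z[19]=1
i=20: fresh scan; Z[20]=0
i=21: fresh scan; Z[21]=6 grow→box=[21,27)
i=22: min(r-i=5, Z[1]=5)=5; Z[22]=6 grow→box=[22,28)
i=23: min(r-i=5, Z[1]=5)=5; Z[23]=7 grow→box=[23,30)
i=24: min(r-i=6, Z[1]=5)=5; Z[24]=5
i=25: min(r-i=5, Z[2]=4)=4; Z[25]=4
i=26: min(r-i=4, Z[3]=3)=3; Z[26]=3
i=27: min(r-i=3, Z[4]=2)=2; Z[27]=2
i=28: min(r-i=2, Z[5]=1)=1; Z[28]=1
i=29: min(r-i=1, Z[6]=0)=0; Z[29]=0
i=30: fresh scan; Z[30]=0
i=31: fresh scan; Z[31]=5 grow→box=[31,36)
i=32: min(r-i=4, Z[1]=5)=4; Z[32]=4
i=33: min(r-i=3, Z[2]=4)=3; Z[33]=3
i=34: min(r-i=2, Z[3]=3)=2; Z[34]=2
i=35: min(r-i=1, Z[4]=2)=1; Z[35]=1
i=36: fresh scan; Z[36]=0
i=37: fresh scan; Z[37]=1 grow→box=[37,38)
i=38: fresh scan; Z[38]=0
i=39: fresh scan; Z[39]=1 grow→box=[39,40)

[40, 5, 4, 3, 2, 1, 0, 1, 0, 0, 1, 0, 0, 0, 0, 0, 0, 0, 2, 1, 0, 6, 6, 7, 5, 4, 3, 2, 1, 0, 0, 5, 4, 3, 2, 1, 0, 1, 0, 1]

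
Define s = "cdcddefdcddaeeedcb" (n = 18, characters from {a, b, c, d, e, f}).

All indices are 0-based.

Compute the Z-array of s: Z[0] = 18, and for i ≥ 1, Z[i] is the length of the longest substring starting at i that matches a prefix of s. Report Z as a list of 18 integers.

Z[0]=18
i=1: outside box; Z[1]=0
i=2: outside box; Z[2]=2 scan→box=[2,4)
i=3: min(r-i=1, Z[1]=0)=0; Z[3]=0
i=4: outside box; Z[4]=0
i=5: outside box; Z[5]=0
i=6: outside box; Z[6]=0
i=7: outside box; Z[7]=0
i=8: outside box; Z[8]=2 scan→box=[8,10)
i=9: min(r-i=1, Z[1]=0)=0; Z[9]=0
i=10: outside box; Z[10]=0
i=11: outside box; Z[11]=0
i=12: outside box; Z[12]=0
i=13: outside box; Z[13]=0
i=14: outside box; Z[14]=0
i=15: outside box; Z[15]=0
i=16: outside box; Z[16]=1 scan→box=[16,17)
i=17: outside box; Z[17]=0

[18, 0, 2, 0, 0, 0, 0, 0, 2, 0, 0, 0, 0, 0, 0, 0, 1, 0]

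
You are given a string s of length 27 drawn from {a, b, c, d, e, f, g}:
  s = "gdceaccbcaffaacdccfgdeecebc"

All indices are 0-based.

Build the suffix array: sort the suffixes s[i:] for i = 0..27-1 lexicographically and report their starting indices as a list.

rank | idx | suffix
   0 |  12 | aacdccfgdeecebc
   1 |   4 | accbcaffaacdccfgdeecebc
   2 |  13 | acdccfgdeecebc
   3 |   9 | affaacdccfgdeecebc
   4 |  25 | bc
   5 |   7 | bcaffaacdccfgdeecebc
   6 |  26 | c
   7 |   8 | caffaacdccfgdeecebc
   8 |   6 | cbcaffaacdccfgdeecebc
   9 |   5 | ccbcaffaacdccfgdeecebc
  10 |  16 | ccfgdeecebc
  11 |  14 | cdccfgdeecebc
  12 |   2 | ceaccbcaffaacdccfgdeecebc
  13 |  23 | cebc
  14 |  17 | cfgdeecebc
  15 |  15 | dccfgdeecebc
  16 |   1 | dceaccbcaffaacdccfgdeecebc
  17 |  20 | deecebc
  18 |   3 | eaccbcaffaacdccfgdeecebc
  19 |  24 | ebc
  20 |  22 | ecebc
  21 |  21 | eecebc
  22 |  11 | faacdccfgdeecebc
  23 |  10 | ffaacdccfgdeecebc
  24 |  18 | fgdeecebc
  25 |   0 | gdceaccbcaffaacdccfgdeecebc
  26 |  19 | gdeecebc

[12, 4, 13, 9, 25, 7, 26, 8, 6, 5, 16, 14, 2, 23, 17, 15, 1, 20, 3, 24, 22, 21, 11, 10, 18, 0, 19]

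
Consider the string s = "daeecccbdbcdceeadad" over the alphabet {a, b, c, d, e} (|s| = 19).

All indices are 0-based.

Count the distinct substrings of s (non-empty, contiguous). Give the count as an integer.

sorted suffixes:
  #0 SA[0]=17  'ad'
  #1 SA[1]=15  'adad'
  #2 SA[2]=1  'aeecccbdbcdceeadad'
  #3 SA[3]=9  'bcdceeadad'
  #4 SA[4]=7  'bdbcdceeadad'
  #5 SA[5]=6  'cbdbcdceeadad'
  #6 SA[6]=5  'ccbdbcdceeadad'
  #7 SA[7]=4  'cccbdbcdceeadad'
  #8 SA[8]=10  'cdceeadad'
  #9 SA[9]=12  'ceeadad'
  #10 SA[10]=18  'd'
  #11 SA[11]=16  'dad'
  #12 SA[12]=0  'daeecccbdbcdceeadad'
  #13 SA[13]=8  'dbcdceeadad'
  #14 SA[14]=11  'dceeadad'
  #15 SA[15]=14  'eadad'
  #16 SA[16]=3  'ecccbdbcdceeadad'
  #17 SA[17]=13  'eeadad'
  #18 SA[18]=2  'eecccbdbcdceeadad'

SA = [17, 15, 1, 9, 7, 6, 5, 4, 10, 12, 18, 16, 0, 8, 11, 14, 3, 13, 2]
rank  pair      lcp
   1  s[17:],s[15:]  2  'ad'
   2  s[15:],s[1:]  1  'a'
   3  s[1:],s[9:]  0  ''
   4  s[9:],s[7:]  1  'b'
   5  s[7:],s[6:]  0  ''
   6  s[6:],s[5:]  1  'c'
   7  s[5:],s[4:]  2  'cc'
   8  s[4:],s[10:]  1  'c'
   9  s[10:],s[12:]  1  'c'
  10  s[12:],s[18:]  0  ''
  11  s[18:],s[16:]  1  'd'
  12  s[16:],s[0:]  2  'da'
  13  s[0:],s[8:]  1  'd'
  14  s[8:],s[11:]  1  'd'
  15  s[11:],s[14:]  0  ''
  16  s[14:],s[3:]  1  'e'
  17  s[3:],s[13:]  1  'e'
  18  s[13:],s[2:]  2  'ee'

n(n+1)/2 = 19·20/2 = 190
Σ LCP = 0 + 2 + 1 + 0 + 1 + 0 + 1 + 2 + 1 + 1 + 0 + 1 + 2 + 1 + 1 + 0 + 1 + 1 + 2 = 18
distinct = 190 − 18 = 172

172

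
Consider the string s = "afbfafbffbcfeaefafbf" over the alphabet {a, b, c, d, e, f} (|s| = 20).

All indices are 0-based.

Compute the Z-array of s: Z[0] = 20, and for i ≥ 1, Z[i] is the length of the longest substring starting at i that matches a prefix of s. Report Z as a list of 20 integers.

Z[0]=20
i=1: outside box; Z[1]=0
i=2: outside box; Z[2]=0
i=3: outside box; Z[3]=0
i=4: outside box; Z[4]=4 grow→box=[4,8)
i=5: min(r-i=3, Z[1]=0)=0; Z[5]=0
i=6: min(r-i=2, Z[2]=0)=0; Z[6]=0
i=7: min(r-i=1, Z[3]=0)=0; Z[7]=0
i=8: outside box; Z[8]=0
i=9: outside box; Z[9]=0
i=10: outside box; Z[10]=0
i=11: outside box; Z[11]=0
i=12: outside box; Z[12]=0
i=13: outside box; Z[13]=1 grow→box=[13,14)
i=14: outside box; Z[14]=0
i=15: outside box; Z[15]=0
i=16: outside box; Z[16]=4 grow→box=[16,20)
i=17: min(r-i=3, Z[1]=0)=0; Z[17]=0
i=18: min(r-i=2, Z[2]=0)=0; Z[18]=0
i=19: min(r-i=1, Z[3]=0)=0; Z[19]=0

[20, 0, 0, 0, 4, 0, 0, 0, 0, 0, 0, 0, 0, 1, 0, 0, 4, 0, 0, 0]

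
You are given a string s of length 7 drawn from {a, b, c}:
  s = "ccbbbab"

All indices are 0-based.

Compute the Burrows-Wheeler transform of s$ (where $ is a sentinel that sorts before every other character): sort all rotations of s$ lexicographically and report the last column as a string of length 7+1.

rank  rotation  last
    0  $ccbbbab  b
    1  ab$ccbbb  b
    2  b$ccbbba  a
    3  bab$ccbb  b
    4  bbab$ccb  b
    5  bbbab$cc  c
    6  cbbbab$c  c
    7  ccbbbab$  $

bbabbcc$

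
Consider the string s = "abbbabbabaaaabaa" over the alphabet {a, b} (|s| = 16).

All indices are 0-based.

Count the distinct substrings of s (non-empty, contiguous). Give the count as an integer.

103

sorted suffixes:
  #0 SA[0]=15  'a'
  #1 SA[1]=14  'aa'
  #2 SA[2]=9  'aaaabaa'
  #3 SA[3]=10  'aaabaa'
  #4 SA[4]=11  'aabaa'
  #5 SA[5]=12  'abaa'
  #6 SA[6]=7  'abaaaabaa'
  #7 SA[7]=4  'abbabaaaabaa'
  #8 SA[8]=0  'abbbabbabaaaabaa'
  #9 SA[9]=13  'baa'
  #10 SA[10]=8  'baaaabaa'
  #11 SA[11]=6  'babaaaabaa'
  #12 SA[12]=3  'babbabaaaabaa'
  #13 SA[13]=5  'bbabaaaabaa'
  #14 SA[14]=2  'bbabbabaaaabaa'
  #15 SA[15]=1  'bbbabbabaaaabaa'

SA = [15, 14, 9, 10, 11, 12, 7, 4, 0, 13, 8, 6, 3, 5, 2, 1]
[i] adj suffixes → lcp
  [1] 15/14 → 1 ('a')
  [2] 14/9 → 2 ('aa')
  [3] 9/10 → 3 ('aaa')
  [4] 10/11 → 2 ('aa')
  [5] 11/12 → 1 ('a')
  [6] 12/7 → 4 ('abaa')
  [7] 7/4 → 2 ('ab')
  [8] 4/0 → 3 ('abb')
  [9] 0/13 → 0 ('')
  [10] 13/8 → 3 ('baa')
  [11] 8/6 → 2 ('ba')
  [12] 6/3 → 3 ('bab')
  [13] 3/5 → 1 ('b')
  [14] 5/2 → 4 ('bbab')
  [15] 2/1 → 2 ('bb')

n(n+1)/2 = 16·17/2 = 136
Σ LCP = 0 + 1 + 2 + 3 + 2 + 1 + 4 + 2 + 3 + 0 + 3 + 2 + 3 + 1 + 4 + 2 = 33
distinct = 136 − 33 = 103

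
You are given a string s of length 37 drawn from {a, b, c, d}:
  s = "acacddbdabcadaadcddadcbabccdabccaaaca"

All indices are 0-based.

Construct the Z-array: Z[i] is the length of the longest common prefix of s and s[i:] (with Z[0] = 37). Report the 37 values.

Z[0]=37
i=1: i≥r, start 0; Z[1]=0
i=2: i≥r, start 0; Z[2]=2 extend→box=[2,4)
i=3: min(r-i=1, Z[1]=0)=0; Z[3]=0
i=4: i≥r, start 0; Z[4]=0
i=5: i≥r, start 0; Z[5]=0
i=6: i≥r, start 0; Z[6]=0
i=7: i≥r, start 0; Z[7]=0
i=8: i≥r, start 0; Z[8]=1 extend→box=[8,9)
i=9: i≥r, start 0; Z[9]=0
i=10: i≥r, start 0; Z[10]=0
i=11: i≥r, start 0; Z[11]=1 extend→box=[11,12)
i=12: i≥r, start 0; Z[12]=0
i=13: i≥r, start 0; Z[13]=1 extend→box=[13,14)
i=14: i≥r, start 0; Z[14]=1 extend→box=[14,15)
i=15: i≥r, start 0; Z[15]=0
i=16: i≥r, start 0; Z[16]=0
i=17: i≥r, start 0; Z[17]=0
i=18: i≥r, start 0; Z[18]=0
i=19: i≥r, start 0; Z[19]=1 extend→box=[19,20)
i=20: i≥r, start 0; Z[20]=0
i=21: i≥r, start 0; Z[21]=0
i=22: i≥r, start 0; Z[22]=0
i=23: i≥r, start 0; Z[23]=1 extend→box=[23,24)
i=24: i≥r, start 0; Z[24]=0
i=25: i≥r, start 0; Z[25]=0
i=26: i≥r, start 0; Z[26]=0
i=27: i≥r, start 0; Z[27]=0
i=28: i≥r, start 0; Z[28]=1 extend→box=[28,29)
i=29: i≥r, start 0; Z[29]=0
i=30: i≥r, start 0; Z[30]=0
i=31: i≥r, start 0; Z[31]=0
i=32: i≥r, start 0; Z[32]=1 extend→box=[32,33)
i=33: i≥r, start 0; Z[33]=1 extend→box=[33,34)
i=34: i≥r, start 0; Z[34]=3 extend→box=[34,37)
i=35: min(r-i=2, Z[1]=0)=0; Z[35]=0
i=36: min(r-i=1, Z[2]=2)=1; Z[36]=1

[37, 0, 2, 0, 0, 0, 0, 0, 1, 0, 0, 1, 0, 1, 1, 0, 0, 0, 0, 1, 0, 0, 0, 1, 0, 0, 0, 0, 1, 0, 0, 0, 1, 1, 3, 0, 1]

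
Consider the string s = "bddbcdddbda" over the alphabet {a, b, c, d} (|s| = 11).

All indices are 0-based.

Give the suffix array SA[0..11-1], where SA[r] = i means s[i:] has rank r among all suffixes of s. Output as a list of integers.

rank→(start, suffix):
  0 → (10, 'a')
  1 → (3, 'bcdddbda')
  2 → (8, 'bda')
  3 → (0, 'bddbcdddbda')
  4 → (4, 'cdddbda')
  5 → (9, 'da')
  6 → (2, 'dbcdddbda')
  7 → (7, 'dbda')
  8 → (1, 'ddbcdddbda')
  9 → (6, 'ddbda')
  10 → (5, 'dddbda')

[10, 3, 8, 0, 4, 9, 2, 7, 1, 6, 5]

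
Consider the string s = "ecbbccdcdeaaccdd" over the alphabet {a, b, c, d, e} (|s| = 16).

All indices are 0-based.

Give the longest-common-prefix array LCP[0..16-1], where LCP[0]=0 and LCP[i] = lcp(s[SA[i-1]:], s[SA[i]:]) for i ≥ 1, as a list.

rank→(start, suffix):
  0 → (10, 'aaccdd')
  1 → (11, 'accdd')
  2 → (2, 'bbccdcdeaaccdd')
  3 → (3, 'bccdcdeaaccdd')
  4 → (1, 'cbbccdcdeaaccdd')
  5 → (4, 'ccdcdeaaccdd')
  6 → (12, 'ccdd')
  7 → (5, 'cdcdeaaccdd')
  8 → (13, 'cdd')
  9 → (7, 'cdeaaccdd')
  10 → (15, 'd')
  11 → (6, 'dcdeaaccdd')
  12 → (14, 'dd')
  13 → (8, 'deaaccdd')
  14 → (9, 'eaaccdd')
  15 → (0, 'ecbbccdcdeaaccdd')

SA = [10, 11, 2, 3, 1, 4, 12, 5, 13, 7, 15, 6, 14, 8, 9, 0]
[i] adj suffixes → lcp
  [1] 10/11 → 1 ('a')
  [2] 11/2 → 0 ('')
  [3] 2/3 → 1 ('b')
  [4] 3/1 → 0 ('')
  [5] 1/4 → 1 ('c')
  [6] 4/12 → 3 ('ccd')
  [7] 12/5 → 1 ('c')
  [8] 5/13 → 2 ('cd')
  [9] 13/7 → 2 ('cd')
  [10] 7/15 → 0 ('')
  [11] 15/6 → 1 ('d')
  [12] 6/14 → 1 ('d')
  [13] 14/8 → 1 ('d')
  [14] 8/9 → 0 ('')
  [15] 9/0 → 1 ('e')

[0, 1, 0, 1, 0, 1, 3, 1, 2, 2, 0, 1, 1, 1, 0, 1]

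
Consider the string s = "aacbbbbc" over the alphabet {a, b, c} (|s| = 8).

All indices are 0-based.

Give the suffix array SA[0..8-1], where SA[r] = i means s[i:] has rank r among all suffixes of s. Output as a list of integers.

[0, 1, 3, 4, 5, 6, 7, 2]

sorted suffixes:
  #0 SA[0]=0  'aacbbbbc'
  #1 SA[1]=1  'acbbbbc'
  #2 SA[2]=3  'bbbbc'
  #3 SA[3]=4  'bbbc'
  #4 SA[4]=5  'bbc'
  #5 SA[5]=6  'bc'
  #6 SA[6]=7  'c'
  #7 SA[7]=2  'cbbbbc'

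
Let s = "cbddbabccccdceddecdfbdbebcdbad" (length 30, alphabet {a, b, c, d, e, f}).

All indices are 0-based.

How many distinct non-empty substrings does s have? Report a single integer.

429

sorted suffixes:
  #0 SA[0]=5  'abccccdceddecdfbdbebcdbad'
  #1 SA[1]=28  'ad'
  #2 SA[2]=4  'babccccdceddecdfbdbebcdbad'
  #3 SA[3]=27  'bad'
  #4 SA[4]=6  'bccccdceddecdfbdbebcdbad'
  #5 SA[5]=24  'bcdbad'
  #6 SA[6]=20  'bdbebcdbad'
  #7 SA[7]=1  'bddbabccccdceddecdfbdbebcdbad'
  #8 SA[8]=22  'bebcdbad'
  #9 SA[9]=0  'cbddbabccccdceddecdfbdbebcdbad'
  #10 SA[10]=7  'ccccdceddecdfbdbebcdbad'
  #11 SA[11]=8  'cccdceddecdfbdbebcdbad'
  #12 SA[12]=9  'ccdceddecdfbdbebcdbad'
  #13 SA[13]=25  'cdbad'
  #14 SA[14]=10  'cdceddecdfbdbebcdbad'
  #15 SA[15]=17  'cdfbdbebcdbad'
  #16 SA[16]=12  'ceddecdfbdbebcdbad'
  #17 SA[17]=29  'd'
  #18 SA[18]=3  'dbabccccdceddecdfbdbebcdbad'
  #19 SA[19]=26  'dbad'
  #20 SA[20]=21  'dbebcdbad'
  #21 SA[21]=11  'dceddecdfbdbebcdbad'
  #22 SA[22]=2  'ddbabccccdceddecdfbdbebcdbad'
  #23 SA[23]=14  'ddecdfbdbebcdbad'
  #24 SA[24]=15  'decdfbdbebcdbad'
  #25 SA[25]=18  'dfbdbebcdbad'
  #26 SA[26]=23  'ebcdbad'
  #27 SA[27]=16  'ecdfbdbebcdbad'
  #28 SA[28]=13  'eddecdfbdbebcdbad'
  #29 SA[29]=19  'fbdbebcdbad'

SA = [5, 28, 4, 27, 6, 24, 20, 1, 22, 0, 7, 8, 9, 25, 10, 17, 12, 29, 3, 26, 21, 11, 2, 14, 15, 18, 23, 16, 13, 19]
i: (SA[i-1],SA[i]) lcp shared
  1: (5,28) 1 'a'
  2: (28,4) 0 ''
  3: (4,27) 2 'ba'
  4: (27,6) 1 'b'
  5: (6,24) 2 'bc'
  6: (24,20) 1 'b'
  7: (20,1) 2 'bd'
  8: (1,22) 1 'b'
  9: (22,0) 0 ''
  10: (0,7) 1 'c'
  11: (7,8) 3 'ccc'
  12: (8,9) 2 'cc'
  13: (9,25) 1 'c'
  14: (25,10) 2 'cd'
  15: (10,17) 2 'cd'
  16: (17,12) 1 'c'
  17: (12,29) 0 ''
  18: (29,3) 1 'd'
  19: (3,26) 3 'dba'
  20: (26,21) 2 'db'
  21: (21,11) 1 'd'
  22: (11,2) 1 'd'
  23: (2,14) 2 'dd'
  24: (14,15) 1 'd'
  25: (15,18) 1 'd'
  26: (18,23) 0 ''
  27: (23,16) 1 'e'
  28: (16,13) 1 'e'
  29: (13,19) 0 ''

n(n+1)/2 = 30·31/2 = 465
Σ LCP = 0 + 1 + 0 + 2 + 1 + 2 + 1 + 2 + 1 + 0 + 1 + 3 + 2 + 1 + 2 + 2 + 1 + 0 + 1 + 3 + 2 + 1 + 1 + 2 + 1 + 1 + 0 + 1 + 1 + 0 = 36
distinct = 465 − 36 = 429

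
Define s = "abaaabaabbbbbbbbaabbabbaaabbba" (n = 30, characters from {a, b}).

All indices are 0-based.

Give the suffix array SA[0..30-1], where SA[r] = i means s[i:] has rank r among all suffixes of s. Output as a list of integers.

[29, 2, 23, 3, 16, 24, 6, 0, 4, 20, 17, 25, 7, 28, 1, 22, 15, 5, 19, 27, 21, 14, 18, 26, 13, 12, 11, 10, 9, 8]

sorted suffixes:
  #0 SA[0]=29  'a'
  #1 SA[1]=2  'aaabaabbbbbbbbaabbabbaaabbba'
  #2 SA[2]=23  'aaabbba'
  #3 SA[3]=3  'aabaabbbbbbbbaabbabbaaabbba'
  #4 SA[4]=16  'aabbabbaaabbba'
  #5 SA[5]=24  'aabbba'
  #6 SA[6]=6  'aabbbbbbbbaabbabbaaabbba'
  #7 SA[7]=0  'abaaabaabbbbbbbbaabbabbaaabbba'
  #8 SA[8]=4  'abaabbbbbbbbaabbabbaaabbba'
  #9 SA[9]=20  'abbaaabbba'
  #10 SA[10]=17  'abbabbaaabbba'
  #11 SA[11]=25  'abbba'
  #12 SA[12]=7  'abbbbbbbbaabbabbaaabbba'
  #13 SA[13]=28  'ba'
  #14 SA[14]=1  'baaabaabbbbbbbbaabbabbaaabbba'
  #15 SA[15]=22  'baaabbba'
  #16 SA[16]=15  'baabbabbaaabbba'
  #17 SA[17]=5  'baabbbbbbbbaabbabbaaabbba'
  #18 SA[18]=19  'babbaaabbba'
  #19 SA[19]=27  'bba'
  #20 SA[20]=21  'bbaaabbba'
  #21 SA[21]=14  'bbaabbabbaaabbba'
  #22 SA[22]=18  'bbabbaaabbba'
  #23 SA[23]=26  'bbba'
  #24 SA[24]=13  'bbbaabbabbaaabbba'
  #25 SA[25]=12  'bbbbaabbabbaaabbba'
  #26 SA[26]=11  'bbbbbaabbabbaaabbba'
  #27 SA[27]=10  'bbbbbbaabbabbaaabbba'
  #28 SA[28]=9  'bbbbbbbaabbabbaaabbba'
  #29 SA[29]=8  'bbbbbbbbaabbabbaaabbba'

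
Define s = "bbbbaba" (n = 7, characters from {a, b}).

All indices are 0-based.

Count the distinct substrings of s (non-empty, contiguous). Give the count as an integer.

19

sorted suffixes:
  #0 SA[0]=6  'a'
  #1 SA[1]=4  'aba'
  #2 SA[2]=5  'ba'
  #3 SA[3]=3  'baba'
  #4 SA[4]=2  'bbaba'
  #5 SA[5]=1  'bbbaba'
  #6 SA[6]=0  'bbbbaba'

SA = [6, 4, 5, 3, 2, 1, 0]
rank  pair      lcp
   1  s[6:],s[4:]  1  'a'
   2  s[4:],s[5:]  0  ''
   3  s[5:],s[3:]  2  'ba'
   4  s[3:],s[2:]  1  'b'
   5  s[2:],s[1:]  2  'bb'
   6  s[1:],s[0:]  3  'bbb'

n(n+1)/2 = 7·8/2 = 28
Σ LCP = 0 + 1 + 0 + 2 + 1 + 2 + 3 = 9
distinct = 28 − 9 = 19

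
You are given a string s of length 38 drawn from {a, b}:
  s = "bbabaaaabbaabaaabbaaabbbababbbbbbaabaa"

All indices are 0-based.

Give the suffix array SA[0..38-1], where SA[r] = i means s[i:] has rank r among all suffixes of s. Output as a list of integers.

[37, 36, 4, 13, 5, 18, 33, 10, 14, 6, 19, 34, 2, 11, 24, 15, 7, 20, 26, 35, 3, 12, 17, 32, 9, 1, 23, 25, 16, 31, 8, 0, 22, 30, 21, 29, 28, 27]

rank | idx | suffix
   0 |  37 | a
   1 |  36 | aa
   2 |   4 | aaaabbaabaaabbaaabbbababbbbbbaabaa
   3 |  13 | aaabbaaabbbababbbbbbaabaa
   4 |   5 | aaabbaabaaabbaaabbbababbbbbbaabaa
   5 |  18 | aaabbbababbbbbbaabaa
   6 |  33 | aabaa
   7 |  10 | aabaaabbaaabbbababbbbbbaabaa
   8 |  14 | aabbaaabbbababbbbbbaabaa
   9 |   6 | aabbaabaaabbaaabbbababbbbbbaabaa
  10 |  19 | aabbbababbbbbbaabaa
  11 |  34 | abaa
  12 |   2 | abaaaabbaabaaabbaaabbbababbbbbbaabaa
  13 |  11 | abaaabbaaabbbababbbbbbaabaa
  14 |  24 | ababbbbbbaabaa
  15 |  15 | abbaaabbbababbbbbbaabaa
  16 |   7 | abbaabaaabbaaabbbababbbbbbaabaa
  17 |  20 | abbbababbbbbbaabaa
  18 |  26 | abbbbbbaabaa
  19 |  35 | baa
  20 |   3 | baaaabbaabaaabbaaabbbababbbbbbaabaa
  21 |  12 | baaabbaaabbbababbbbbbaabaa
  22 |  17 | baaabbbababbbbbbaabaa
  23 |  32 | baabaa
  24 |   9 | baabaaabbaaabbbababbbbbbaabaa
  25 |   1 | babaaaabbaabaaabbaaabbbababbbbbbaabaa
  26 |  23 | bababbbbbbaabaa
  27 |  25 | babbbbbbaabaa
  28 |  16 | bbaaabbbababbbbbbaabaa
  29 |  31 | bbaabaa
  30 |   8 | bbaabaaabbaaabbbababbbbbbaabaa
  31 |   0 | bbabaaaabbaabaaabbaaabbbababbbbbbaabaa
  32 |  22 | bbababbbbbbaabaa
  33 |  30 | bbbaabaa
  34 |  21 | bbbababbbbbbaabaa
  35 |  29 | bbbbaabaa
  36 |  28 | bbbbbaabaa
  37 |  27 | bbbbbbaabaa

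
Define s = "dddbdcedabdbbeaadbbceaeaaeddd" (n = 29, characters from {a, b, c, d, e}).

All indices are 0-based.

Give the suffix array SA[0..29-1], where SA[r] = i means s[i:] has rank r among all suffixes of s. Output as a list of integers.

rank→(start, suffix):
  0 → (14, 'aadbbceaeaaeddd')
  1 → (23, 'aaeddd')
  2 → (8, 'abdbbeaadbbceaeaaeddd')
  3 → (15, 'adbbceaeaaeddd')
  4 → (21, 'aeaaeddd')
  5 → (24, 'aeddd')
  6 → (17, 'bbceaeaaeddd')
  7 → (11, 'bbeaadbbceaeaaeddd')
  8 → (18, 'bceaeaaeddd')
  9 → (9, 'bdbbeaadbbceaeaaeddd')
  10 → (3, 'bdcedabdbbeaadbbceaeaaeddd')
  11 → (12, 'beaadbbceaeaaeddd')
  12 → (19, 'ceaeaaeddd')
  13 → (5, 'cedabdbbeaadbbceaeaaeddd')
  14 → (28, 'd')
  15 → (7, 'dabdbbeaadbbceaeaaeddd')
  16 → (16, 'dbbceaeaaeddd')
  17 → (10, 'dbbeaadbbceaeaaeddd')
  18 → (2, 'dbdcedabdbbeaadbbceaeaaeddd')
  19 → (4, 'dcedabdbbeaadbbceaeaaeddd')
  20 → (27, 'dd')
  21 → (1, 'ddbdcedabdbbeaadbbceaeaaeddd')
  22 → (26, 'ddd')
  23 → (0, 'dddbdcedabdbbeaadbbceaeaaeddd')
  24 → (13, 'eaadbbceaeaaeddd')
  25 → (22, 'eaaeddd')
  26 → (20, 'eaeaaeddd')
  27 → (6, 'edabdbbeaadbbceaeaaeddd')
  28 → (25, 'eddd')

[14, 23, 8, 15, 21, 24, 17, 11, 18, 9, 3, 12, 19, 5, 28, 7, 16, 10, 2, 4, 27, 1, 26, 0, 13, 22, 20, 6, 25]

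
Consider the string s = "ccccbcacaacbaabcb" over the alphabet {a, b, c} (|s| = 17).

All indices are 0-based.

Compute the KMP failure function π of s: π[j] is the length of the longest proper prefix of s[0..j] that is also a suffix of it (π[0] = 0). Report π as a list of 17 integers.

[0, 1, 2, 3, 0, 1, 0, 1, 0, 0, 1, 0, 0, 0, 0, 1, 0]

π[0] = 0
j=1 s[j]='c': π[1]=1 (border 'c')
j=2 s[j]='c': π[2]=2 (border 'cc')
j=3 s[j]='c': π[3]=3 (border 'ccc')
j=4 s[j]='b': k: 3→2→1→0; π[4]=0 (border '')
j=5 s[j]='c': π[5]=1 (border 'c')
j=6 s[j]='a': k: 1→0; π[6]=0 (border '')
j=7 s[j]='c': π[7]=1 (border 'c')
j=8 s[j]='a': k: 1→0; π[8]=0 (border '')
j=9 s[j]='a': π[9]=0 (border '')
j=10 s[j]='c': π[10]=1 (border 'c')
j=11 s[j]='b': k: 1→0; π[11]=0 (border '')
j=12 s[j]='a': π[12]=0 (border '')
j=13 s[j]='a': π[13]=0 (border '')
j=14 s[j]='b': π[14]=0 (border '')
j=15 s[j]='c': π[15]=1 (border 'c')
j=16 s[j]='b': k: 1→0; π[16]=0 (border '')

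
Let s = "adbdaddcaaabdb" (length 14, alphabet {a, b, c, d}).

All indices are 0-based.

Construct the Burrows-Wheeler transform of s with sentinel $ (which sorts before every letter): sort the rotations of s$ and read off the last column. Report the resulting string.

bcaa$dddadbbada

rank  rotation         last
    0  $adbdaddcaaabdb  b
    1  aaabdb$adbdaddc  c
    2  aabdb$adbdaddca  a
    3  abdb$adbdaddcaa  a
    4  adbdaddcaaabdb$  $
    5  addcaaabdb$adbd  d
    6  b$adbdaddcaaabd  d
    7  bdaddcaaabdb$ad  d
    8  bdb$adbdaddcaaa  a
    9  caaabdb$adbdadd  d
   10  daddcaaabdb$adb  b
   11  db$adbdaddcaaab  b
   12  dbdaddcaaabdb$a  a
   13  dcaaabdb$adbdad  d
   14  ddcaaabdb$adbda  a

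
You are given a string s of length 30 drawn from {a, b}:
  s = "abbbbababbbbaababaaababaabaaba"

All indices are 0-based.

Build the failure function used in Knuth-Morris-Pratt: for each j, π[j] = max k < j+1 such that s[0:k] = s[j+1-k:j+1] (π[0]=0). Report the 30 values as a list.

[0, 0, 0, 0, 0, 1, 2, 1, 2, 3, 4, 5, 6, 1, 2, 1, 2, 1, 1, 1, 2, 1, 2, 1, 1, 2, 1, 1, 2, 1]

π[0] = 0
j=1 s[j]='b': π[1]=0 (border '')
j=2 s[j]='b': π[2]=0 (border '')
j=3 s[j]='b': π[3]=0 (border '')
j=4 s[j]='b': π[4]=0 (border '')
j=5 s[j]='a': π[5]=1 (border 'a')
j=6 s[j]='b': π[6]=2 (border 'ab')
j=7 s[j]='a': k: 2→0; π[7]=1 (border 'a')
j=8 s[j]='b': π[8]=2 (border 'ab')
j=9 s[j]='b': π[9]=3 (border 'abb')
j=10 s[j]='b': π[10]=4 (border 'abbb')
j=11 s[j]='b': π[11]=5 (border 'abbbb')
j=12 s[j]='a': π[12]=6 (border 'abbbba')
j=13 s[j]='a': k: 6→1→0; π[13]=1 (border 'a')
j=14 s[j]='b': π[14]=2 (border 'ab')
j=15 s[j]='a': k: 2→0; π[15]=1 (border 'a')
j=16 s[j]='b': π[16]=2 (border 'ab')
j=17 s[j]='a': k: 2→0; π[17]=1 (border 'a')
j=18 s[j]='a': k: 1→0; π[18]=1 (border 'a')
j=19 s[j]='a': k: 1→0; π[19]=1 (border 'a')
j=20 s[j]='b': π[20]=2 (border 'ab')
j=21 s[j]='a': k: 2→0; π[21]=1 (border 'a')
j=22 s[j]='b': π[22]=2 (border 'ab')
j=23 s[j]='a': k: 2→0; π[23]=1 (border 'a')
j=24 s[j]='a': k: 1→0; π[24]=1 (border 'a')
j=25 s[j]='b': π[25]=2 (border 'ab')
j=26 s[j]='a': k: 2→0; π[26]=1 (border 'a')
j=27 s[j]='a': k: 1→0; π[27]=1 (border 'a')
j=28 s[j]='b': π[28]=2 (border 'ab')
j=29 s[j]='a': k: 2→0; π[29]=1 (border 'a')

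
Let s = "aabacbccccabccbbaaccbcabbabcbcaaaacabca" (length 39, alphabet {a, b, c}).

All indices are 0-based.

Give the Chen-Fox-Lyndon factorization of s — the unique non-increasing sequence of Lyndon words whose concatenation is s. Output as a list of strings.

emit factor 1: 'aabacbccccabccbbaaccbcabbabcbc' (i=0, period=30)
emit factor 2: 'aaaacabc' (i=30, period=8)
emit factor 3: 'a' (i=38, period=1)

["aabacbccccabccbbaaccbcabbabcbc", "aaaacabc", "a"]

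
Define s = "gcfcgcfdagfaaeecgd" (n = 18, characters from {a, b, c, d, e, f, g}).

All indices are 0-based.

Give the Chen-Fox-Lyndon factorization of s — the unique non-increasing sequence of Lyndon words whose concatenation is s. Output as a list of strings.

emit factor 1: 'g' (i=0, period=1)
emit factor 2: 'cfcgcfd' (i=1, period=7)
emit factor 3: 'agf' (i=8, period=3)
emit factor 4: 'aaeecgd' (i=11, period=7)

["g", "cfcgcfd", "agf", "aaeecgd"]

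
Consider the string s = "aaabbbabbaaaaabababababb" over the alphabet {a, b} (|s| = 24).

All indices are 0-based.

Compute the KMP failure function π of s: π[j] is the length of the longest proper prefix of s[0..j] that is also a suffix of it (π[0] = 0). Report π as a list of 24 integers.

π[0] = 0
j=1 s[j]='a': π[1]=1 (border 'a')
j=2 s[j]='a': π[2]=2 (border 'aa')
j=3 s[j]='b': k: 2→1→0; π[3]=0 (border '')
j=4 s[j]='b': π[4]=0 (border '')
j=5 s[j]='b': π[5]=0 (border '')
j=6 s[j]='a': π[6]=1 (border 'a')
j=7 s[j]='b': k: 1→0; π[7]=0 (border '')
j=8 s[j]='b': π[8]=0 (border '')
j=9 s[j]='a': π[9]=1 (border 'a')
j=10 s[j]='a': π[10]=2 (border 'aa')
j=11 s[j]='a': π[11]=3 (border 'aaa')
j=12 s[j]='a': k: 3→2; π[12]=3 (border 'aaa')
j=13 s[j]='a': k: 3→2; π[13]=3 (border 'aaa')
j=14 s[j]='b': π[14]=4 (border 'aaab')
j=15 s[j]='a': k: 4→0; π[15]=1 (border 'a')
j=16 s[j]='b': k: 1→0; π[16]=0 (border '')
j=17 s[j]='a': π[17]=1 (border 'a')
j=18 s[j]='b': k: 1→0; π[18]=0 (border '')
j=19 s[j]='a': π[19]=1 (border 'a')
j=20 s[j]='b': k: 1→0; π[20]=0 (border '')
j=21 s[j]='a': π[21]=1 (border 'a')
j=22 s[j]='b': k: 1→0; π[22]=0 (border '')
j=23 s[j]='b': π[23]=0 (border '')

[0, 1, 2, 0, 0, 0, 1, 0, 0, 1, 2, 3, 3, 3, 4, 1, 0, 1, 0, 1, 0, 1, 0, 0]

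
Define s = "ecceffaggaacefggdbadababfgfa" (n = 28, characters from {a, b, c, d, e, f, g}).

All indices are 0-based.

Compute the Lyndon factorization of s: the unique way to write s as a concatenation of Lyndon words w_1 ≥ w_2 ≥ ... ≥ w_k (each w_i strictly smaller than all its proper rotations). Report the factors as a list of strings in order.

["e", "cceff", "agg", "aacefggdbadababfgf", "a"]

emit factor 1: 'e' (i=0, period=1)
emit factor 2: 'cceff' (i=1, period=5)
emit factor 3: 'agg' (i=6, period=3)
emit factor 4: 'aacefggdbadababfgf' (i=9, period=18)
emit factor 5: 'a' (i=27, period=1)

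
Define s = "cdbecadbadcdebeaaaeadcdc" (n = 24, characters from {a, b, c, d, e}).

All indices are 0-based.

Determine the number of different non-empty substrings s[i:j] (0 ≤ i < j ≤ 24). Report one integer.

268

rank→(start, suffix):
  0 → (15, 'aaaeadcdc')
  1 → (16, 'aaeadcdc')
  2 → (5, 'adbadcdebeaaaeadcdc')
  3 → (19, 'adcdc')
  4 → (8, 'adcdebeaaaeadcdc')
  5 → (17, 'aeadcdc')
  6 → (7, 'badcdebeaaaeadcdc')
  7 → (13, 'beaaaeadcdc')
  8 → (2, 'becadbadcdebeaaaeadcdc')
  9 → (23, 'c')
  10 → (4, 'cadbadcdebeaaaeadcdc')
  11 → (0, 'cdbecadbadcdebeaaaeadcdc')
  12 → (21, 'cdc')
  13 → (10, 'cdebeaaaeadcdc')
  14 → (6, 'dbadcdebeaaaeadcdc')
  15 → (1, 'dbecadbadcdebeaaaeadcdc')
  16 → (22, 'dc')
  17 → (20, 'dcdc')
  18 → (9, 'dcdebeaaaeadcdc')
  19 → (11, 'debeaaaeadcdc')
  20 → (14, 'eaaaeadcdc')
  21 → (18, 'eadcdc')
  22 → (12, 'ebeaaaeadcdc')
  23 → (3, 'ecadbadcdebeaaaeadcdc')

SA = [15, 16, 5, 19, 8, 17, 7, 13, 2, 23, 4, 0, 21, 10, 6, 1, 22, 20, 9, 11, 14, 18, 12, 3]
rank  pair      lcp
   1  s[15:],s[16:]  2  'aa'
   2  s[16:],s[5:]  1  'a'
   3  s[5:],s[19:]  2  'ad'
   4  s[19:],s[8:]  4  'adcd'
   5  s[8:],s[17:]  1  'a'
   6  s[17:],s[7:]  0  ''
   7  s[7:],s[13:]  1  'b'
   8  s[13:],s[2:]  2  'be'
   9  s[2:],s[23:]  0  ''
  10  s[23:],s[4:]  1  'c'
  11  s[4:],s[0:]  1  'c'
  12  s[0:],s[21:]  2  'cd'
  13  s[21:],s[10:]  2  'cd'
  14  s[10:],s[6:]  0  ''
  15  s[6:],s[1:]  2  'db'
  16  s[1:],s[22:]  1  'd'
  17  s[22:],s[20:]  2  'dc'
  18  s[20:],s[9:]  3  'dcd'
  19  s[9:],s[11:]  1  'd'
  20  s[11:],s[14:]  0  ''
  21  s[14:],s[18:]  2  'ea'
  22  s[18:],s[12:]  1  'e'
  23  s[12:],s[3:]  1  'e'

n(n+1)/2 = 24·25/2 = 300
Σ LCP = 0 + 2 + 1 + 2 + 4 + 1 + 0 + 1 + 2 + 0 + 1 + 1 + 2 + 2 + 0 + 2 + 1 + 2 + 3 + 1 + 0 + 2 + 1 + 1 = 32
distinct = 300 − 32 = 268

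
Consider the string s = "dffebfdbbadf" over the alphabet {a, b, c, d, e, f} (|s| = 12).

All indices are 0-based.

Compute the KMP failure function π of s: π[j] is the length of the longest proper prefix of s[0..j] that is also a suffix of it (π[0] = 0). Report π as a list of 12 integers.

[0, 0, 0, 0, 0, 0, 1, 0, 0, 0, 1, 2]

π[0] = 0
j=1 s[j]='f': π[1]=0 (border '')
j=2 s[j]='f': π[2]=0 (border '')
j=3 s[j]='e': π[3]=0 (border '')
j=4 s[j]='b': π[4]=0 (border '')
j=5 s[j]='f': π[5]=0 (border '')
j=6 s[j]='d': π[6]=1 (border 'd')
j=7 s[j]='b': k: 1→0; π[7]=0 (border '')
j=8 s[j]='b': π[8]=0 (border '')
j=9 s[j]='a': π[9]=0 (border '')
j=10 s[j]='d': π[10]=1 (border 'd')
j=11 s[j]='f': π[11]=2 (border 'df')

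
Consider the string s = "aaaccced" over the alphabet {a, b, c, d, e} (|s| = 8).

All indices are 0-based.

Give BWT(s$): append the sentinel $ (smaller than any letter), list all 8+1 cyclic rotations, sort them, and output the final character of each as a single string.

rank  rotation   last
    0  $aaaccced  d
    1  aaaccced$  $
    2  aaccced$a  a
    3  accced$aa  a
    4  ccced$aaa  a
    5  cced$aaac  c
    6  ced$aaacc  c
    7  d$aaaccce  e
    8  ed$aaaccc  c

d$aaaccec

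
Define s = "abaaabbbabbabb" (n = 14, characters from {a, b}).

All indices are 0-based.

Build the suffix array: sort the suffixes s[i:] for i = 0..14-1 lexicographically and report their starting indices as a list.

sorted suffixes:
  #0 SA[0]=2  'aaabbbabbabb'
  #1 SA[1]=3  'aabbbabbabb'
  #2 SA[2]=0  'abaaabbbabbabb'
  #3 SA[3]=11  'abb'
  #4 SA[4]=8  'abbabb'
  #5 SA[5]=4  'abbbabbabb'
  #6 SA[6]=13  'b'
  #7 SA[7]=1  'baaabbbabbabb'
  #8 SA[8]=10  'babb'
  #9 SA[9]=7  'babbabb'
  #10 SA[10]=12  'bb'
  #11 SA[11]=9  'bbabb'
  #12 SA[12]=6  'bbabbabb'
  #13 SA[13]=5  'bbbabbabb'

[2, 3, 0, 11, 8, 4, 13, 1, 10, 7, 12, 9, 6, 5]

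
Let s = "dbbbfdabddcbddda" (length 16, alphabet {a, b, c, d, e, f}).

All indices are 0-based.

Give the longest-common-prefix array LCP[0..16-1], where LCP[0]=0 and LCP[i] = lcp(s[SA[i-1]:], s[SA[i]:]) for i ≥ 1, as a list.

[0, 1, 0, 2, 1, 3, 1, 0, 0, 2, 1, 1, 1, 2, 2, 0]

sorted suffixes:
  #0 SA[0]=15  'a'
  #1 SA[1]=6  'abddcbddda'
  #2 SA[2]=1  'bbbfdabddcbddda'
  #3 SA[3]=2  'bbfdabddcbddda'
  #4 SA[4]=7  'bddcbddda'
  #5 SA[5]=11  'bddda'
  #6 SA[6]=3  'bfdabddcbddda'
  #7 SA[7]=10  'cbddda'
  #8 SA[8]=14  'da'
  #9 SA[9]=5  'dabddcbddda'
  #10 SA[10]=0  'dbbbfdabddcbddda'
  #11 SA[11]=9  'dcbddda'
  #12 SA[12]=13  'dda'
  #13 SA[13]=8  'ddcbddda'
  #14 SA[14]=12  'ddda'
  #15 SA[15]=4  'fdabddcbddda'

SA = [15, 6, 1, 2, 7, 11, 3, 10, 14, 5, 0, 9, 13, 8, 12, 4]
i: (SA[i-1],SA[i]) lcp shared
  1: (15,6) 1 'a'
  2: (6,1) 0 ''
  3: (1,2) 2 'bb'
  4: (2,7) 1 'b'
  5: (7,11) 3 'bdd'
  6: (11,3) 1 'b'
  7: (3,10) 0 ''
  8: (10,14) 0 ''
  9: (14,5) 2 'da'
  10: (5,0) 1 'd'
  11: (0,9) 1 'd'
  12: (9,13) 1 'd'
  13: (13,8) 2 'dd'
  14: (8,12) 2 'dd'
  15: (12,4) 0 ''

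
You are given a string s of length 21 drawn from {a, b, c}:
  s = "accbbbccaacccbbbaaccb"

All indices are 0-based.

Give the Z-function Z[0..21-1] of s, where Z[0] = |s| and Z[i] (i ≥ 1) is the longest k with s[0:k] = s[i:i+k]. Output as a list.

[21, 0, 0, 0, 0, 0, 0, 0, 1, 3, 0, 0, 0, 0, 0, 0, 1, 4, 0, 0, 0]

Z[0]=21
i=1: fresh scan; Z[1]=0
i=2: fresh scan; Z[2]=0
i=3: fresh scan; Z[3]=0
i=4: fresh scan; Z[4]=0
i=5: fresh scan; Z[5]=0
i=6: fresh scan; Z[6]=0
i=7: fresh scan; Z[7]=0
i=8: fresh scan; Z[8]=1 grow→box=[8,9)
i=9: fresh scan; Z[9]=3 grow→box=[9,12)
i=10: min(r-i=2, Z[1]=0)=0; Z[10]=0
i=11: min(r-i=1, Z[2]=0)=0; Z[11]=0
i=12: fresh scan; Z[12]=0
i=13: fresh scan; Z[13]=0
i=14: fresh scan; Z[14]=0
i=15: fresh scan; Z[15]=0
i=16: fresh scan; Z[16]=1 grow→box=[16,17)
i=17: fresh scan; Z[17]=4 grow→box=[17,21)
i=18: min(r-i=3, Z[1]=0)=0; Z[18]=0
i=19: min(r-i=2, Z[2]=0)=0; Z[19]=0
i=20: min(r-i=1, Z[3]=0)=0; Z[20]=0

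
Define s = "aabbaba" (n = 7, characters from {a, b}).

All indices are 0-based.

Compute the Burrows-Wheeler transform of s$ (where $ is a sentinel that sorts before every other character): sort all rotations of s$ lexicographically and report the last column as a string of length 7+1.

rank  rotation  last
    0  $aabbaba  a
    1  a$aabbab  b
    2  aabbaba$  $
    3  aba$aabb  b
    4  abbaba$a  a
    5  ba$aabba  a
    6  baba$aab  b
    7  bbaba$aa  a

ab$baaba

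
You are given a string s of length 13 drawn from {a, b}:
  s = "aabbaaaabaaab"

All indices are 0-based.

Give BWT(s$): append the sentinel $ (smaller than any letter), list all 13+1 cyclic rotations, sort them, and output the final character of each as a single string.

rank  rotation        last
    0  $aabbaaaabaaab  b
    1  aaaabaaab$aabb  b
    2  aaab$aabbaaaab  b
    3  aaabaaab$aabba  a
    4  aab$aabbaaaaba  a
    5  aabaaab$aabbaa  a
    6  aabbaaaabaaab$  $
    7  ab$aabbaaaabaa  a
    8  abaaab$aabbaaa  a
    9  abbaaaabaaab$a  a
   10  b$aabbaaaabaaa  a
   11  baaaabaaab$aab  b
   12  baaab$aabbaaaa  a
   13  bbaaaabaaab$aa  a

bbbaaa$aaaabaa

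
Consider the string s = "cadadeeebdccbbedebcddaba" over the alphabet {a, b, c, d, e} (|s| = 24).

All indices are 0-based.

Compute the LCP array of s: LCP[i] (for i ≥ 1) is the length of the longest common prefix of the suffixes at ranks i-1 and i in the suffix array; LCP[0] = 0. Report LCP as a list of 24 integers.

[0, 1, 1, 2, 0, 1, 1, 1, 1, 0, 1, 1, 1, 0, 2, 1, 1, 1, 2, 0, 2, 1, 1, 2]

sorted suffixes:
  #0 SA[0]=23  'a'
  #1 SA[1]=21  'aba'
  #2 SA[2]=1  'adadeeebdccbbedebcddaba'
  #3 SA[3]=3  'adeeebdccbbedebcddaba'
  #4 SA[4]=22  'ba'
  #5 SA[5]=12  'bbedebcddaba'
  #6 SA[6]=17  'bcddaba'
  #7 SA[7]=8  'bdccbbedebcddaba'
  #8 SA[8]=13  'bedebcddaba'
  #9 SA[9]=0  'cadadeeebdccbbedebcddaba'
  #10 SA[10]=11  'cbbedebcddaba'
  #11 SA[11]=10  'ccbbedebcddaba'
  #12 SA[12]=18  'cddaba'
  #13 SA[13]=20  'daba'
  #14 SA[14]=2  'dadeeebdccbbedebcddaba'
  #15 SA[15]=9  'dccbbedebcddaba'
  #16 SA[16]=19  'ddaba'
  #17 SA[17]=15  'debcddaba'
  #18 SA[18]=4  'deeebdccbbedebcddaba'
  #19 SA[19]=16  'ebcddaba'
  #20 SA[20]=7  'ebdccbbedebcddaba'
  #21 SA[21]=14  'edebcddaba'
  #22 SA[22]=6  'eebdccbbedebcddaba'
  #23 SA[23]=5  'eeebdccbbedebcddaba'

SA = [23, 21, 1, 3, 22, 12, 17, 8, 13, 0, 11, 10, 18, 20, 2, 9, 19, 15, 4, 16, 7, 14, 6, 5]
[i] adj suffixes → lcp
  [1] 23/21 → 1 ('a')
  [2] 21/1 → 1 ('a')
  [3] 1/3 → 2 ('ad')
  [4] 3/22 → 0 ('')
  [5] 22/12 → 1 ('b')
  [6] 12/17 → 1 ('b')
  [7] 17/8 → 1 ('b')
  [8] 8/13 → 1 ('b')
  [9] 13/0 → 0 ('')
  [10] 0/11 → 1 ('c')
  [11] 11/10 → 1 ('c')
  [12] 10/18 → 1 ('c')
  [13] 18/20 → 0 ('')
  [14] 20/2 → 2 ('da')
  [15] 2/9 → 1 ('d')
  [16] 9/19 → 1 ('d')
  [17] 19/15 → 1 ('d')
  [18] 15/4 → 2 ('de')
  [19] 4/16 → 0 ('')
  [20] 16/7 → 2 ('eb')
  [21] 7/14 → 1 ('e')
  [22] 14/6 → 1 ('e')
  [23] 6/5 → 2 ('ee')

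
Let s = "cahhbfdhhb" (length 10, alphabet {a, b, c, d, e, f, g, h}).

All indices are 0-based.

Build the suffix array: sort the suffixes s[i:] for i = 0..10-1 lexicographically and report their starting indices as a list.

[1, 9, 4, 0, 6, 5, 8, 3, 7, 2]

rank→(start, suffix):
  0 → (1, 'ahhbfdhhb')
  1 → (9, 'b')
  2 → (4, 'bfdhhb')
  3 → (0, 'cahhbfdhhb')
  4 → (6, 'dhhb')
  5 → (5, 'fdhhb')
  6 → (8, 'hb')
  7 → (3, 'hbfdhhb')
  8 → (7, 'hhb')
  9 → (2, 'hhbfdhhb')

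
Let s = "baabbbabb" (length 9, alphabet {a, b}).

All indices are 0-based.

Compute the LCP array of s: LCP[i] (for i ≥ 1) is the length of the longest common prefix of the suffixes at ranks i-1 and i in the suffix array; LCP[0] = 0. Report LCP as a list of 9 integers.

sorted suffixes:
  #0 SA[0]=1  'aabbbabb'
  #1 SA[1]=6  'abb'
  #2 SA[2]=2  'abbbabb'
  #3 SA[3]=8  'b'
  #4 SA[4]=0  'baabbbabb'
  #5 SA[5]=5  'babb'
  #6 SA[6]=7  'bb'
  #7 SA[7]=4  'bbabb'
  #8 SA[8]=3  'bbbabb'

SA = [1, 6, 2, 8, 0, 5, 7, 4, 3]
i: (SA[i-1],SA[i]) lcp shared
  1: (1,6) 1 'a'
  2: (6,2) 3 'abb'
  3: (2,8) 0 ''
  4: (8,0) 1 'b'
  5: (0,5) 2 'ba'
  6: (5,7) 1 'b'
  7: (7,4) 2 'bb'
  8: (4,3) 2 'bb'

[0, 1, 3, 0, 1, 2, 1, 2, 2]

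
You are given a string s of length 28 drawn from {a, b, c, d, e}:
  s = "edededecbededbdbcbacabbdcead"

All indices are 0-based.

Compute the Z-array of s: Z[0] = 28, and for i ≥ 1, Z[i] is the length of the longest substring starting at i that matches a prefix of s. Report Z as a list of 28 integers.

Z[0]=28
i=1: outside box; Z[1]=0
i=2: outside box; Z[2]=5 extend→box=[2,7)
i=3: min(r-i=4, Z[1]=0)=0; Z[3]=0
i=4: min(r-i=3, Z[2]=5)=3; Z[4]=3
i=5: min(r-i=2, Z[3]=0)=0; Z[5]=0
i=6: min(r-i=1, Z[4]=3)=1; Z[6]=1
i=7: outside box; Z[7]=0
i=8: outside box; Z[8]=0
i=9: outside box; Z[9]=4 extend→box=[9,13)
i=10: min(r-i=3, Z[1]=0)=0; Z[10]=0
i=11: min(r-i=2, Z[2]=5)=2; Z[11]=2
i=12: min(r-i=1, Z[3]=0)=0; Z[12]=0
i=13: outside box; Z[13]=0
i=14: outside box; Z[14]=0
i=15: outside box; Z[15]=0
i=16: outside box; Z[16]=0
i=17: outside box; Z[17]=0
i=18: outside box; Z[18]=0
i=19: outside box; Z[19]=0
i=20: outside box; Z[20]=0
i=21: outside box; Z[21]=0
i=22: outside box; Z[22]=0
i=23: outside box; Z[23]=0
i=24: outside box; Z[24]=0
i=25: outside box; Z[25]=1 extend→box=[25,26)
i=26: outside box; Z[26]=0
i=27: outside box; Z[27]=0

[28, 0, 5, 0, 3, 0, 1, 0, 0, 4, 0, 2, 0, 0, 0, 0, 0, 0, 0, 0, 0, 0, 0, 0, 0, 1, 0, 0]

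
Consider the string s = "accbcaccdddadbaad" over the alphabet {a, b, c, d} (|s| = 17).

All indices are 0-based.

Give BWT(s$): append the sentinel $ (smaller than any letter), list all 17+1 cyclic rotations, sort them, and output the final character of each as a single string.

db$caddcbcaacadadc

rank  rotation            last
    0  $accbcaccdddadbaad  d
    1  aad$accbcaccdddadb  b
    2  accbcaccdddadbaad$  $
    3  accdddadbaad$accbc  c
    4  ad$accbcaccdddadba  a
    5  adbaad$accbcaccddd  d
    6  baad$accbcaccdddad  d
    7  bcaccdddadbaad$acc  c
    8  caccdddadbaad$accb  b
    9  cbcaccdddadbaad$ac  c
   10  ccbcaccdddadbaad$a  a
   11  ccdddadbaad$accbca  a
   12  cdddadbaad$accbcac  c
   13  d$accbcaccdddadbaa  a
   14  dadbaad$accbcaccdd  d
   15  dbaad$accbcaccddda  a
   16  ddadbaad$accbcaccd  d
   17  dddadbaad$accbcacc  c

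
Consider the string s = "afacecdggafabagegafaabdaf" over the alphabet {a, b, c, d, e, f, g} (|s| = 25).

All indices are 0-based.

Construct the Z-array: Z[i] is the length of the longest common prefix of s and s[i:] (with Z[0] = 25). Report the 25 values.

Z[0]=25
i=1: fresh scan; Z[1]=0
i=2: fresh scan; Z[2]=1 scan→box=[2,3)
i=3: fresh scan; Z[3]=0
i=4: fresh scan; Z[4]=0
i=5: fresh scan; Z[5]=0
i=6: fresh scan; Z[6]=0
i=7: fresh scan; Z[7]=0
i=8: fresh scan; Z[8]=0
i=9: fresh scan; Z[9]=3 scan→box=[9,12)
i=10: min(r-i=2, Z[1]=0)=0; Z[10]=0
i=11: min(r-i=1, Z[2]=1)=1; Z[11]=1
i=12: fresh scan; Z[12]=0
i=13: fresh scan; Z[13]=1 scan→box=[13,14)
i=14: fresh scan; Z[14]=0
i=15: fresh scan; Z[15]=0
i=16: fresh scan; Z[16]=0
i=17: fresh scan; Z[17]=3 scan→box=[17,20)
i=18: min(r-i=2, Z[1]=0)=0; Z[18]=0
i=19: min(r-i=1, Z[2]=1)=1; Z[19]=1
i=20: fresh scan; Z[20]=1 scan→box=[20,21)
i=21: fresh scan; Z[21]=0
i=22: fresh scan; Z[22]=0
i=23: fresh scan; Z[23]=2 scan→box=[23,25)
i=24: min(r-i=1, Z[1]=0)=0; Z[24]=0

[25, 0, 1, 0, 0, 0, 0, 0, 0, 3, 0, 1, 0, 1, 0, 0, 0, 3, 0, 1, 1, 0, 0, 2, 0]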